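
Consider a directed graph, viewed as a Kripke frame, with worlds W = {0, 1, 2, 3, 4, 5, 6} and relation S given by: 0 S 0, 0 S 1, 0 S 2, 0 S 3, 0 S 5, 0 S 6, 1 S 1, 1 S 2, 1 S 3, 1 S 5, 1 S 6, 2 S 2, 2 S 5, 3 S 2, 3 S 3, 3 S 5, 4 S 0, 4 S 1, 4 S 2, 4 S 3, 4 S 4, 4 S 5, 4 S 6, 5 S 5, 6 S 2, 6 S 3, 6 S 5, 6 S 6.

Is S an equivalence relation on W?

Reflexive: yes — every world is S-related to itself.
Symmetric: no — 0 S 1 but not 1 S 0.
Transitive: yes — every two-step S-path is closed by a direct edge.
So S is not an equivalence relation.

No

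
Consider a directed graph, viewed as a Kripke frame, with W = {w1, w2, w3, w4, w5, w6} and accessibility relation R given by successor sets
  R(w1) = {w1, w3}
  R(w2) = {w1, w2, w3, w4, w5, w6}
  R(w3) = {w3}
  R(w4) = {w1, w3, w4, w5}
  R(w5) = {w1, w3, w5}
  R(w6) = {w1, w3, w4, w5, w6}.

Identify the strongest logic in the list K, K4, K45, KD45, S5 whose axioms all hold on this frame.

K4

Transitive (axiom 4): yes — every two-step R-path is closed by a direct edge.
Euclidean (axiom 5): no — w2 R w1 and w2 R w4, but not w1 R w4.
Serial (axiom D): yes — every world has a successor (e.g. w1 R w1).
Reflexive (axiom T): yes — every world is R-related to itself.
So F validates K, K4; K45 would additionally require R to be Euclidean. The strongest is K4.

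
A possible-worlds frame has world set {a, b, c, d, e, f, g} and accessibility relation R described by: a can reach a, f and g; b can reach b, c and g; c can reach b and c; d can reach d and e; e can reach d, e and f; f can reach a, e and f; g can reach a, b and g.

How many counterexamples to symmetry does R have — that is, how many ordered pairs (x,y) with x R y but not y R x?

R is symmetric; there are no such tuples.

0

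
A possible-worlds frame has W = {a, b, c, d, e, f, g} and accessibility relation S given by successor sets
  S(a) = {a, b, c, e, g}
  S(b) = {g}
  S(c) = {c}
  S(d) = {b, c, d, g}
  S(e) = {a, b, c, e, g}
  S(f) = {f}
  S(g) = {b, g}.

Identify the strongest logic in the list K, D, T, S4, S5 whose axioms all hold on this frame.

Serial (axiom D): yes — every world has a successor (e.g. a S a).
Reflexive (axiom T): no — b is not related to itself.
Transitive (axiom 4): no — b S g and g S b, but not b S b.
Euclidean (axiom 5): no — a S b and a S c, but not b S c.
So F validates K, D; T would additionally require S to be reflexive. The strongest is D.

D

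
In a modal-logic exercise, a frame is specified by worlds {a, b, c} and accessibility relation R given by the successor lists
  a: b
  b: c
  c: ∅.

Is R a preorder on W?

Reflexive: no — a is not related to itself.
Transitive: no — a R b and b R c, but not a R c.
So R is not a preorder.

No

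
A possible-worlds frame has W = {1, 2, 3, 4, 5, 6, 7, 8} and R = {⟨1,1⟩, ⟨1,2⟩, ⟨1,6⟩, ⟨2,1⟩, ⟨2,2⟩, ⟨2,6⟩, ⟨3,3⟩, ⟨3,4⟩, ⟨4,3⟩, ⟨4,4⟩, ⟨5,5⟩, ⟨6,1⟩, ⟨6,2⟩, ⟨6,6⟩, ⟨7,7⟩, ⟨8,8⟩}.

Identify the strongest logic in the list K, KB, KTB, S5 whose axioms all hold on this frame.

S5

Symmetric (axiom B): yes — every pair in R has its reverse in R.
Reflexive (axiom T): yes — every world is R-related to itself.
Euclidean (axiom 5): yes — any two successors of a common world are R-related.
So F validates K, KB, KTB, S5. The strongest is S5.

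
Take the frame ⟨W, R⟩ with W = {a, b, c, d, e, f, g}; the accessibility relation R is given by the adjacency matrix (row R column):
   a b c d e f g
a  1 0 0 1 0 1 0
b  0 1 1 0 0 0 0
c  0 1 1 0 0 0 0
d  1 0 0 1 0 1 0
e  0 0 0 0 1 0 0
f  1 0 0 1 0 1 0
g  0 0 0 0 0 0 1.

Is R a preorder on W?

Reflexive: yes — every world is R-related to itself.
Transitive: yes — every two-step R-path is closed by a direct edge.
So R is a preorder.

Yes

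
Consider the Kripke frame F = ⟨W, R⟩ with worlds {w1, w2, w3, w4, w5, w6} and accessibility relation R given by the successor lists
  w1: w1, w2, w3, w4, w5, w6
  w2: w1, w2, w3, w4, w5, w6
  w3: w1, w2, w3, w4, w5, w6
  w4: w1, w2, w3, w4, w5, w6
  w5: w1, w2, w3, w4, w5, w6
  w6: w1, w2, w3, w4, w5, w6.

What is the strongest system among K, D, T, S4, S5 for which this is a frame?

S5

Serial (axiom D): yes — every world has a successor (e.g. w1 R w1).
Reflexive (axiom T): yes — every world is R-related to itself.
Transitive (axiom 4): yes — every two-step R-path is closed by a direct edge.
Euclidean (axiom 5): yes — any two successors of a common world are R-related.
So F validates K, D, T, S4, S5. The strongest is S5.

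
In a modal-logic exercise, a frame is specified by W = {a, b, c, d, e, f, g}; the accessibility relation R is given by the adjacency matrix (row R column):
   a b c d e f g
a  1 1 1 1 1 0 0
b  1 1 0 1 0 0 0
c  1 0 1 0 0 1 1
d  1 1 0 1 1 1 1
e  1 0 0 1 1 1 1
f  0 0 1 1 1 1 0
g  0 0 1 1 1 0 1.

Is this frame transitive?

Transitive: no — a R c and c R f, but not a R f.

No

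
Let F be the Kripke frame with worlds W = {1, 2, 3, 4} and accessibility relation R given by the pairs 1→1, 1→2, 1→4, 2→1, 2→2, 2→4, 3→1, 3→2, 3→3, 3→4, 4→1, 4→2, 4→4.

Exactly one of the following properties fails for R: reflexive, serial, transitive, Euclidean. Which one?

Reflexive: yes — every world is R-related to itself.
Serial: yes — every world has a successor (e.g. 1 R 1).
Transitive: yes — every two-step R-path is closed by a direct edge.
Euclidean: no — 3 R 1 and 3 R 3, but not 1 R 3.
Only Euclidean fails.

Euclidean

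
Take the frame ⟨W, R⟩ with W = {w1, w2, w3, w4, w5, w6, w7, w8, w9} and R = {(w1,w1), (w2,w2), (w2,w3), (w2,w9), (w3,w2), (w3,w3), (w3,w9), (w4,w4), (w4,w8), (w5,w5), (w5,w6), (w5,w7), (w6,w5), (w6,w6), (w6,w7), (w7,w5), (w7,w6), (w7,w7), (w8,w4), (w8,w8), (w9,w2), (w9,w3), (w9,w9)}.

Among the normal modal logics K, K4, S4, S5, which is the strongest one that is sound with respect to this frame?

Transitive (axiom 4): yes — every two-step R-path is closed by a direct edge.
Reflexive (axiom T): yes — every world is R-related to itself.
Euclidean (axiom 5): yes — any two successors of a common world are R-related.
So F validates K, K4, S4, S5. The strongest is S5.

S5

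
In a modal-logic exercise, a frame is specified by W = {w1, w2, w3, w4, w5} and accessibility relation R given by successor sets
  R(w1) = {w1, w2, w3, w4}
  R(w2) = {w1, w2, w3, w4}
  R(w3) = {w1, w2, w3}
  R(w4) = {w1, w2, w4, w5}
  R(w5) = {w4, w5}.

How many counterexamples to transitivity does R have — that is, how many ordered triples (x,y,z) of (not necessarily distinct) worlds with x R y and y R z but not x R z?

Enumerating: (w1,w4,w5), (w2,w4,w5), (w3,w1,w4), (w3,w2,w4), (w4,w1,w3), (w4,w2,w3), (w5,w4,w1), (w5,w4,w2).

8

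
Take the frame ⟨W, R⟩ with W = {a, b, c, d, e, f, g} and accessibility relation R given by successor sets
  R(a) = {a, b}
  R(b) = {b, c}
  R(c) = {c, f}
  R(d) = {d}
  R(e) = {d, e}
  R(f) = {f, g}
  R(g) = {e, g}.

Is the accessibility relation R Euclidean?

No

Euclidean: no — a R b and a R a, but not b R a.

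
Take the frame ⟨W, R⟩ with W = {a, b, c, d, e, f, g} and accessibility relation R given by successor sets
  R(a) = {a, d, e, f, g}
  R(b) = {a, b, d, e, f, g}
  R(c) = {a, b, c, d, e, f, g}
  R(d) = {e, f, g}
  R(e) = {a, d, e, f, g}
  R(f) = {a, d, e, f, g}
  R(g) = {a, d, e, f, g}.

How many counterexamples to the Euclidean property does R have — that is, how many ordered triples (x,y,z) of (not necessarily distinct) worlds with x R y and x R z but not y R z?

28

Enumerating: (a,d,a), (a,d,d), (b,a,b), (b,d,a), (b,d,b), (b,d,d), (b,e,b), (b,f,b), (b,g,b), (c,a,b), (c,a,c), (c,b,c), … and 16 more.
Total: 28.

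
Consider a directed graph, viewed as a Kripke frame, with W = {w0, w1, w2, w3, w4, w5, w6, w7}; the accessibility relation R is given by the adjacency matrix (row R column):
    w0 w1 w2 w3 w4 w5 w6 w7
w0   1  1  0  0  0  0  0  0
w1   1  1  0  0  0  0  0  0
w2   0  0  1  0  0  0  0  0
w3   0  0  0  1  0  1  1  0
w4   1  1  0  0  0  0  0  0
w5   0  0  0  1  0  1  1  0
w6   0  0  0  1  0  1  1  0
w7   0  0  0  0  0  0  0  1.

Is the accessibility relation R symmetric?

Symmetric: no — w4 R w0 but not w0 R w4.

No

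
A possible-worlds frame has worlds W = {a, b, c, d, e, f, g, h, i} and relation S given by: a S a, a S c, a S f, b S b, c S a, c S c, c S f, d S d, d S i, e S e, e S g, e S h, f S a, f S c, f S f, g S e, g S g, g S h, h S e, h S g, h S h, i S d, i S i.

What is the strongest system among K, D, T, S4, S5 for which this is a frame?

Serial (axiom D): yes — every world has a successor (e.g. a S a).
Reflexive (axiom T): yes — every world is S-related to itself.
Transitive (axiom 4): yes — every two-step S-path is closed by a direct edge.
Euclidean (axiom 5): yes — any two successors of a common world are S-related.
So F validates K, D, T, S4, S5. The strongest is S5.

S5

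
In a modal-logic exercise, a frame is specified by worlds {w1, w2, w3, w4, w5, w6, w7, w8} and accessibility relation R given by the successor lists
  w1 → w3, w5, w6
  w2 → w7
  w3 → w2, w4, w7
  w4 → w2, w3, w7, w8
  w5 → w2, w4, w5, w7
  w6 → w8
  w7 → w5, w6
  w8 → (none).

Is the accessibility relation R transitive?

Transitive: no — w1 R w3 and w3 R w2, but not w1 R w2.

No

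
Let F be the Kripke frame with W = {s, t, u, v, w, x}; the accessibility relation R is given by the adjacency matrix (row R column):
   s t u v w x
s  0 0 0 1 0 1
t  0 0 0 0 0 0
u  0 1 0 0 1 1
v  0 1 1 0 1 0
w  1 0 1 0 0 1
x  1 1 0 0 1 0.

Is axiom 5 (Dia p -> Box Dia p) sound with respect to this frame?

No

The schema 5 characterises exactly the Euclidean frames.
Euclidean: no — s R v and s R x, but not v R x.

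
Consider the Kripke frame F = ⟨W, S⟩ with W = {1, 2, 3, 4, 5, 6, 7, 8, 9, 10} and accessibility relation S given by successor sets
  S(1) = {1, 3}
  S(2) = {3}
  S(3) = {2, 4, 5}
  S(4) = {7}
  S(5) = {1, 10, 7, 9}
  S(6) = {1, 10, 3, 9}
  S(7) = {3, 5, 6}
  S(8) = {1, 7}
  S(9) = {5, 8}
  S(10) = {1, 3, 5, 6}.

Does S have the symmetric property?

Symmetric: no — 1 S 3 but not 3 S 1.

No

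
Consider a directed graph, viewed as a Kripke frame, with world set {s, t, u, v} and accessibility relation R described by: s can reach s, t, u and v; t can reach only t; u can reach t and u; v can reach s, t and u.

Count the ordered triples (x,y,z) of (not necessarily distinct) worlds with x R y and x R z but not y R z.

10

Enumerating: (s,t,s), (s,t,u), (s,t,v), (s,u,s), (s,u,v), (s,v,v), (u,t,u), (v,t,s), (v,t,u), (v,u,s).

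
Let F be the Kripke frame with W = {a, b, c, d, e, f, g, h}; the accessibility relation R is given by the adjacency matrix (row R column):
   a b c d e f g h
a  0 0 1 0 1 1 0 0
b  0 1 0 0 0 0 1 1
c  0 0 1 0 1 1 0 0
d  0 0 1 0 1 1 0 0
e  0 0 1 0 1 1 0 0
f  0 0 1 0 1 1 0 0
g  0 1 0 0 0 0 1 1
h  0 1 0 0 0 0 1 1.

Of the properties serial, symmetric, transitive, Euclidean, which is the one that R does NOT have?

Serial: yes — every world has a successor (e.g. a R c).
Symmetric: no — a R c but not c R a.
Transitive: yes — every two-step R-path is closed by a direct edge.
Euclidean: yes — any two successors of a common world are R-related.
Only symmetric fails.

symmetric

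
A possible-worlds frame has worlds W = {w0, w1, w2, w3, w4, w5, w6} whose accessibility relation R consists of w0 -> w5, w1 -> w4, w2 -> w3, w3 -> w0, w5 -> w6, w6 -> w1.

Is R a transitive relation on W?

Transitive: no — w0 R w5 and w5 R w6, but not w0 R w6.

No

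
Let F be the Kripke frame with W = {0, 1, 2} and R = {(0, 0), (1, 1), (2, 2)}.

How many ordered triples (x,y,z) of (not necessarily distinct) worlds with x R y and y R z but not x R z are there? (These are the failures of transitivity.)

R is transitive; there are no such tuples.

0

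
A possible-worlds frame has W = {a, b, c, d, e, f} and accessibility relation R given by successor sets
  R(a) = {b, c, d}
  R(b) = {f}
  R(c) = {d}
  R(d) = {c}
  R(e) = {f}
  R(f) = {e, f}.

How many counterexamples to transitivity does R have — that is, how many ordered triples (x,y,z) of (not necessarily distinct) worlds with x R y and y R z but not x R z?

Enumerating: (a,b,f), (b,f,e), (c,d,c), (d,c,d), (e,f,e).

5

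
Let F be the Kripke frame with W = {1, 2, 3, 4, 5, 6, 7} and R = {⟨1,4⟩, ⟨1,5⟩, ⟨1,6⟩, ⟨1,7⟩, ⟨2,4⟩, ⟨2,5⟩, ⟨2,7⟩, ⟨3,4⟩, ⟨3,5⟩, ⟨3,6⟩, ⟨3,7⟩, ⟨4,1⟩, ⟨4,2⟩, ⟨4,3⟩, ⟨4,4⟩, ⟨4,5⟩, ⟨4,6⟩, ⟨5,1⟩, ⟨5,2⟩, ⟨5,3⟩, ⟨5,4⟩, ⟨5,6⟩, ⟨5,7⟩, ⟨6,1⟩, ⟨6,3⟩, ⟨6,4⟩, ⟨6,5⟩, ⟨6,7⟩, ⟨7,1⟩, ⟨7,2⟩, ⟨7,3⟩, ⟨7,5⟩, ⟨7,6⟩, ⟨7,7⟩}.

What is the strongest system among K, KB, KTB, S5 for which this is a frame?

Symmetric (axiom B): yes — every pair in R has its reverse in R.
Reflexive (axiom T): no — 1 is not related to itself.
Euclidean (axiom 5): no — 1 R 4 and 1 R 7, but not 4 R 7.
So F validates K, KB; KTB would additionally require R to be reflexive. The strongest is KB.

KB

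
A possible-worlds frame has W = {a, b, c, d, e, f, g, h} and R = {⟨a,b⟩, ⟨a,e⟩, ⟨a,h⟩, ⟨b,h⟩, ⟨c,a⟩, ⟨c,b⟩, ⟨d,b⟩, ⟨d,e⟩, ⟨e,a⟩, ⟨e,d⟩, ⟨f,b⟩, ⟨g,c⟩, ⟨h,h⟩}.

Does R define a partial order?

Reflexive: no — a is not related to itself.
Transitive: no — a R e and e R d, but not a R d.
Antisymmetric: no — a R e and e R a with a ≠ e.
So R is not a partial order.

No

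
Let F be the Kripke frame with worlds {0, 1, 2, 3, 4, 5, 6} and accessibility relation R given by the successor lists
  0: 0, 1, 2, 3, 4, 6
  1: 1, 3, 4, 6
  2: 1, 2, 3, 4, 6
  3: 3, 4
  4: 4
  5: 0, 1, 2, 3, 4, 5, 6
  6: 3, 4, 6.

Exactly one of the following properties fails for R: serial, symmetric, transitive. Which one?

symmetric

Serial: yes — every world has a successor (e.g. 0 R 0).
Symmetric: no — 0 R 1 but not 1 R 0.
Transitive: yes — every two-step R-path is closed by a direct edge.
Only symmetric fails.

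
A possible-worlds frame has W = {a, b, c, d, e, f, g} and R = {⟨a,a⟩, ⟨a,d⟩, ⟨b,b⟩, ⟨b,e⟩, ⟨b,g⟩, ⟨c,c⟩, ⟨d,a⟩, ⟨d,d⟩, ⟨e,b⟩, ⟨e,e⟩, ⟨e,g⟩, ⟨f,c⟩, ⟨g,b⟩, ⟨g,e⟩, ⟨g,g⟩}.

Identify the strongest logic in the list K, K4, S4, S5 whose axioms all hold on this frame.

Transitive (axiom 4): yes — every two-step R-path is closed by a direct edge.
Reflexive (axiom T): no — f is not related to itself.
Euclidean (axiom 5): yes — any two successors of a common world are R-related.
So F validates K, K4; S4 would additionally require R to be reflexive. The strongest is K4.

K4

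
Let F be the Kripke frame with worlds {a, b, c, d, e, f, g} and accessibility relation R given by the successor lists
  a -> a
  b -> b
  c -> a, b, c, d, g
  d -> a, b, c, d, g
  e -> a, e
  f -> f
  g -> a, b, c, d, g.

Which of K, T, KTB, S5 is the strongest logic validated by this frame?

Reflexive (axiom T): yes — every world is R-related to itself.
Symmetric (axiom B): no — c R a but not a R c.
Euclidean (axiom 5): no — c R a and c R b, but not a R b.
So F validates K, T; KTB would additionally require R to be symmetric. The strongest is T.

T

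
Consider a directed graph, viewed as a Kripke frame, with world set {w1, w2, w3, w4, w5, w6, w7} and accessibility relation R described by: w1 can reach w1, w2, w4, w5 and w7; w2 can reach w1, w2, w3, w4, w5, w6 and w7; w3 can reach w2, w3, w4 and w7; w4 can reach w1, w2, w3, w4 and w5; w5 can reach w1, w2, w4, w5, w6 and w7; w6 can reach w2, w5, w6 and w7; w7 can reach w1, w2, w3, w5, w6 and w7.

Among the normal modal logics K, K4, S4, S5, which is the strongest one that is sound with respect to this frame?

Transitive (axiom 4): no — w1 R w2 and w2 R w3, but not w1 R w3.
Reflexive (axiom T): yes — every world is R-related to itself.
Euclidean (axiom 5): no — w1 R w4 and w1 R w7, but not w4 R w7.
So F validates K; K4 would additionally require R to be transitive. The strongest is K.

K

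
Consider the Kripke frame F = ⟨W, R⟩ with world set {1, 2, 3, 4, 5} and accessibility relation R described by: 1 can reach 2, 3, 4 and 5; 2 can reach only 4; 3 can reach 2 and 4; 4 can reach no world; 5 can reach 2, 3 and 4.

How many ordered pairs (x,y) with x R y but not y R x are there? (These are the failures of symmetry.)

Enumerating: (1,2), (1,3), (1,4), (1,5), (2,4), (3,2), (3,4), (5,2), (5,3), (5,4).

10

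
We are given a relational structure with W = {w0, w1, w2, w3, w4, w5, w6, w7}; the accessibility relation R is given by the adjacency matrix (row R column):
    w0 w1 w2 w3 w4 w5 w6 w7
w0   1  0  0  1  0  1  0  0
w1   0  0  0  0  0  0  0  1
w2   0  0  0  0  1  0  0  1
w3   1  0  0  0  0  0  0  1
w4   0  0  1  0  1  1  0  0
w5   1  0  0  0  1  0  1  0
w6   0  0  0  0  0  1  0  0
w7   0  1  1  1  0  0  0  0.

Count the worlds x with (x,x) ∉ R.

6

Enumerating: w1, w2, w3, w5, w6, w7.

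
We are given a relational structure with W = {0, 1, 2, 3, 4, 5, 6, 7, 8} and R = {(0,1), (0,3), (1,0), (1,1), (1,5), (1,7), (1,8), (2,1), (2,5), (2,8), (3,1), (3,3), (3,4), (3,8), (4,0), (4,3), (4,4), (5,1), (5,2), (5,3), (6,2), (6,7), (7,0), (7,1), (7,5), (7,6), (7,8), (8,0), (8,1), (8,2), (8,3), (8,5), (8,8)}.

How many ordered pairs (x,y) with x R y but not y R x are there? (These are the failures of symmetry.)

11

Enumerating: (0,3), (2,1), (3,1), (4,0), (5,3), (6,2), (7,0), (7,5), (7,8), (8,0), (8,5).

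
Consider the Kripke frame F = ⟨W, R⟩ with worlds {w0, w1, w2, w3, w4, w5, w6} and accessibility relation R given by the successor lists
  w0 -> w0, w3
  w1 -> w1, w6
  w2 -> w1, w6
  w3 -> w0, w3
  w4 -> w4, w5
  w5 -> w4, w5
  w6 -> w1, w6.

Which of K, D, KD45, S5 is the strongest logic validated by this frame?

KD45

Serial (axiom D): yes — every world has a successor (e.g. w0 R w0).
Transitive (axiom 4): yes — every two-step R-path is closed by a direct edge.
Euclidean (axiom 5): yes — any two successors of a common world are R-related.
Reflexive (axiom T): no — w2 is not related to itself.
So F validates K, D, KD45; S5 would additionally require R to be reflexive. The strongest is KD45.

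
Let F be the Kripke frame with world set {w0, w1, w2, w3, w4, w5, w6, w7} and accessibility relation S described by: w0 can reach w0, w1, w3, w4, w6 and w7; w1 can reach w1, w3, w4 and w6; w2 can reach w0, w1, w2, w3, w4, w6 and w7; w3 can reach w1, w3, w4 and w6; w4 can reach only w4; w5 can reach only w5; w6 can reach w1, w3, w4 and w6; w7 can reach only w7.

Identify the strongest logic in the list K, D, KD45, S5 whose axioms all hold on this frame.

D

Serial (axiom D): yes — every world has a successor (e.g. w0 S w0).
Transitive (axiom 4): yes — every two-step S-path is closed by a direct edge.
Euclidean (axiom 5): no — w0 S w1 and w0 S w7, but not w1 S w7.
Reflexive (axiom T): yes — every world is S-related to itself.
So F validates K, D; KD45 would additionally require S to be Euclidean. The strongest is D.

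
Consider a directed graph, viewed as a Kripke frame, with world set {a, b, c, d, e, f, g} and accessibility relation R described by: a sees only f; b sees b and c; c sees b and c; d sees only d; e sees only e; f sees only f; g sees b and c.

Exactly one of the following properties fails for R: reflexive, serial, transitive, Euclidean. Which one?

reflexive

Reflexive: no — a is not related to itself.
Serial: yes — every world has a successor (e.g. a R f).
Transitive: yes — every two-step R-path is closed by a direct edge.
Euclidean: yes — any two successors of a common world are R-related.
Only reflexive fails.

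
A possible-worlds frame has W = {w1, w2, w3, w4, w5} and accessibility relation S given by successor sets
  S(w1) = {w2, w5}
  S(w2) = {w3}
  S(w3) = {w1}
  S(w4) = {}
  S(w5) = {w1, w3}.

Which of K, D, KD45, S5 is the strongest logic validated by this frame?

K

Serial (axiom D): no — w4 has no S-successor.
Transitive (axiom 4): no — w1 S w2 and w2 S w3, but not w1 S w3.
Euclidean (axiom 5): no — w1 S w2 and w1 S w5, but not w2 S w5.
Reflexive (axiom T): no — w1 is not related to itself.
So F validates K; D would additionally require S to be serial. The strongest is K.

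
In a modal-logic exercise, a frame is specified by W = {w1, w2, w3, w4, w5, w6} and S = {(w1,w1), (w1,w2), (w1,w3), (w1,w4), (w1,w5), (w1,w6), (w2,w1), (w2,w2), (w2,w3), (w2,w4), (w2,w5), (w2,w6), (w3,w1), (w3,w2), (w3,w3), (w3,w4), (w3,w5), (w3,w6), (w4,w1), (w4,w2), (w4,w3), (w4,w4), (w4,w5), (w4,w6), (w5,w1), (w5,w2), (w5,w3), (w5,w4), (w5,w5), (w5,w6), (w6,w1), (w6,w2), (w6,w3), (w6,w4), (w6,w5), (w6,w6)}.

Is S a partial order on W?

No

Reflexive: yes — every world is S-related to itself.
Transitive: yes — every two-step S-path is closed by a direct edge.
Antisymmetric: no — w1 S w2 and w2 S w1 with w1 ≠ w2.
So S is not a partial order.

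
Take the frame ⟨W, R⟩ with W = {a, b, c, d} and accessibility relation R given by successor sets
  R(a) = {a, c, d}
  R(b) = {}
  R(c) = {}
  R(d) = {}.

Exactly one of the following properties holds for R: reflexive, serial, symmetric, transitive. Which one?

transitive

Reflexive: no — b is not related to itself.
Serial: no — b has no R-successor.
Symmetric: no — a R c but not c R a.
Transitive: yes — every two-step R-path is closed by a direct edge.
Only transitive holds.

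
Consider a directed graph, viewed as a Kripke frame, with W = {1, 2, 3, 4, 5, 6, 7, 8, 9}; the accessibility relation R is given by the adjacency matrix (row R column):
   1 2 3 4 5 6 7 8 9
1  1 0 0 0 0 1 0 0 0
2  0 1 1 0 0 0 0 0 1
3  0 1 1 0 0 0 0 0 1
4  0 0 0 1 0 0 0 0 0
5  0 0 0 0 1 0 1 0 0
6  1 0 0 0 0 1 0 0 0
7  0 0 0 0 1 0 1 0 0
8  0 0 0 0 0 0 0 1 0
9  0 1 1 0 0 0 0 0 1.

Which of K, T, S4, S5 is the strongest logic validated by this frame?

S5

Reflexive (axiom T): yes — every world is R-related to itself.
Transitive (axiom 4): yes — every two-step R-path is closed by a direct edge.
Euclidean (axiom 5): yes — any two successors of a common world are R-related.
So F validates K, T, S4, S5. The strongest is S5.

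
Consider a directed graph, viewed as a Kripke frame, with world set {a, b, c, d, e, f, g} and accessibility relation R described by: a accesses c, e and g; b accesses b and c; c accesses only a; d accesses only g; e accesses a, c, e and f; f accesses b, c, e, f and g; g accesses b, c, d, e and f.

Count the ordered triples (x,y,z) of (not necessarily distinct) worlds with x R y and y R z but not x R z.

Enumerating: (a,c,a), (a,e,a), (a,e,f), (a,g,b), (a,g,d), (a,g,f), (b,c,a), (c,a,c), (c,a,e), (c,a,g), (d,g,b), (d,g,c), … and 13 more.
Total: 25.

25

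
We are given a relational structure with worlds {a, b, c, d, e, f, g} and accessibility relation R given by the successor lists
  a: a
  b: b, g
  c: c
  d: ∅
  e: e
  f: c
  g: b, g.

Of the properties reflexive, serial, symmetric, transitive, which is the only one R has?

Reflexive: no — d is not related to itself.
Serial: no — d has no R-successor.
Symmetric: no — f R c but not c R f.
Transitive: yes — every two-step R-path is closed by a direct edge.
Only transitive holds.

transitive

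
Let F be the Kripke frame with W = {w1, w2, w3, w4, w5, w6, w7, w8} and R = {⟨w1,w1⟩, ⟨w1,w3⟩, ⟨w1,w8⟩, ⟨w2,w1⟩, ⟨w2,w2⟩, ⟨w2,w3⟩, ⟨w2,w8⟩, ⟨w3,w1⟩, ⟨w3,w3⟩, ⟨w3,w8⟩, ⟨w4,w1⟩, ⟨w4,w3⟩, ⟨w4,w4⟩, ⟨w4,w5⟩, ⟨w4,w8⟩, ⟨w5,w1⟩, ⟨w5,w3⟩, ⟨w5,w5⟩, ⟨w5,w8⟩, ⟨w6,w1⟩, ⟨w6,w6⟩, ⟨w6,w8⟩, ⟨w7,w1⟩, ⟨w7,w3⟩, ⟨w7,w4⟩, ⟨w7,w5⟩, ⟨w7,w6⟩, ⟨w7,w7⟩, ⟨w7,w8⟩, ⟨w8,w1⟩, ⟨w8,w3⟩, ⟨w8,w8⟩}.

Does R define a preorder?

Reflexive: yes — every world is R-related to itself.
Transitive: no — w6 R w1 and w1 R w3, but not w6 R w3.
So R is not a preorder.

No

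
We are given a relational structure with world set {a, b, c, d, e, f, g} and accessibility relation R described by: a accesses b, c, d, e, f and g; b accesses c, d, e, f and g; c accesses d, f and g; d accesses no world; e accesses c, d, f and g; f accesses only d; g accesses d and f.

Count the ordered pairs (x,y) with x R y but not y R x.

21

Enumerating: (a,b), (a,c), (a,d), (a,e), (a,f), (a,g), (b,c), (b,d), (b,e), (b,f), (b,g), (c,d), … and 9 more.
Total: 21.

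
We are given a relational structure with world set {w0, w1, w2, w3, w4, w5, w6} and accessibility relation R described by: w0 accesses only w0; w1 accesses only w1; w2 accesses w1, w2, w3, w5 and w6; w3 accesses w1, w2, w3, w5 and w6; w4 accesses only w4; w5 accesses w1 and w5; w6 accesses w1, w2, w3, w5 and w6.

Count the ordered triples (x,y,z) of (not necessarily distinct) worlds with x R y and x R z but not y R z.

22

Enumerating: (w2,w1,w2), (w2,w1,w3), (w2,w1,w5), (w2,w1,w6), (w2,w5,w2), (w2,w5,w3), (w2,w5,w6), (w3,w1,w2), (w3,w1,w3), (w3,w1,w5), (w3,w1,w6), (w3,w5,w2), … and 10 more.
Total: 22.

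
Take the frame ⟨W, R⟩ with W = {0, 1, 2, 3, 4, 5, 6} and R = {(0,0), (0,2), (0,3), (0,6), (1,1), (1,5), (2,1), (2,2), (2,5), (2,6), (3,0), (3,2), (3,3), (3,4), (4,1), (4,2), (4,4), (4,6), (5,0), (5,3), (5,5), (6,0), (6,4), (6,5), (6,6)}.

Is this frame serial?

Yes

Serial: yes — every world has a successor (e.g. 0 R 0).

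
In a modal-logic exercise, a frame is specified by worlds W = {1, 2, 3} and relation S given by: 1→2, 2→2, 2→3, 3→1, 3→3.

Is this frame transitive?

No

Transitive: no — 1 S 2 and 2 S 3, but not 1 S 3.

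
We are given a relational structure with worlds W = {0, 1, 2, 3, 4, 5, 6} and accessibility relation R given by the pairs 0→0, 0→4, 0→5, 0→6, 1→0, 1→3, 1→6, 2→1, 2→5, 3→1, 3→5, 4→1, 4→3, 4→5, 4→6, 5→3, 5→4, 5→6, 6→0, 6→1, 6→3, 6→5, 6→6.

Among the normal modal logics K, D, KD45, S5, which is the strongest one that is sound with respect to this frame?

D

Serial (axiom D): yes — every world has a successor (e.g. 0 R 0).
Transitive (axiom 4): no — 0 R 4 and 4 R 1, but not 0 R 1.
Euclidean (axiom 5): no — 0 R 6 and 0 R 4, but not 6 R 4.
Reflexive (axiom T): no — 1 is not related to itself.
So F validates K, D; KD45 would additionally require R to be Euclidean and transitive. The strongest is D.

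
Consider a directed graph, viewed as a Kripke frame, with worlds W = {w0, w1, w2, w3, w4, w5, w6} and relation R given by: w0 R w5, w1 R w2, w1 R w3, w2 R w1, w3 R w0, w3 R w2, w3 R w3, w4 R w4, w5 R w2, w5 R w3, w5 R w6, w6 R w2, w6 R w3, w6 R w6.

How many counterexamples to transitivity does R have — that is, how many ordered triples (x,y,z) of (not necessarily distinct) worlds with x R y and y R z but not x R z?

Enumerating: (w0,w5,w2), (w0,w5,w3), (w0,w5,w6), (w1,w2,w1), (w1,w3,w0), (w2,w1,w2), (w2,w1,w3), (w3,w0,w5), (w3,w2,w1), (w5,w2,w1), (w5,w3,w0), (w6,w2,w1), (w6,w3,w0).

13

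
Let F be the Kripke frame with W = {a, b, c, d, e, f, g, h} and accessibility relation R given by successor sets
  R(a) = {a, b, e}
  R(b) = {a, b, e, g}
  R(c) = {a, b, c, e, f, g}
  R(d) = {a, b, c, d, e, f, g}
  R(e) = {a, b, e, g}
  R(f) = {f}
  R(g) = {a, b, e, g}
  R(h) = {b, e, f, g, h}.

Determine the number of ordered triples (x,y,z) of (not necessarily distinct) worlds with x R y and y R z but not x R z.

5

Enumerating: (a,b,g), (a,e,g), (h,b,a), (h,e,a), (h,g,a).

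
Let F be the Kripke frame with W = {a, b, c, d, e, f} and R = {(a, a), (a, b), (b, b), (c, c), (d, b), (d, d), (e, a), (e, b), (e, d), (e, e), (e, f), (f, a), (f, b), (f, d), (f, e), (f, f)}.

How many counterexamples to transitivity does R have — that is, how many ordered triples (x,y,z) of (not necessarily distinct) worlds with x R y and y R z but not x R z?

R is transitive; there are no such tuples.

0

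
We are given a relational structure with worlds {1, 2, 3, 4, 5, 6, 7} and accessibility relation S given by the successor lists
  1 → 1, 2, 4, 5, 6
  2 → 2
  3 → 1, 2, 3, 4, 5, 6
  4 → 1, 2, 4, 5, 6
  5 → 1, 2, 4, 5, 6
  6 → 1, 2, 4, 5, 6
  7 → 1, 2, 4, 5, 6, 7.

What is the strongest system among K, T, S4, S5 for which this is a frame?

S4

Reflexive (axiom T): yes — every world is S-related to itself.
Transitive (axiom 4): yes — every two-step S-path is closed by a direct edge.
Euclidean (axiom 5): no — 1 S 2 and 1 S 4, but not 2 S 4.
So F validates K, T, S4; S5 would additionally require S to be Euclidean. The strongest is S4.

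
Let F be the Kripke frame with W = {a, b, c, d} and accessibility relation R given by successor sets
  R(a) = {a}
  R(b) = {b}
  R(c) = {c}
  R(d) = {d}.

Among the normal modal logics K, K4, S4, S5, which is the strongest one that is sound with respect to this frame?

S5

Transitive (axiom 4): yes — every two-step R-path is closed by a direct edge.
Reflexive (axiom T): yes — every world is R-related to itself.
Euclidean (axiom 5): yes — any two successors of a common world are R-related.
So F validates K, K4, S4, S5. The strongest is S5.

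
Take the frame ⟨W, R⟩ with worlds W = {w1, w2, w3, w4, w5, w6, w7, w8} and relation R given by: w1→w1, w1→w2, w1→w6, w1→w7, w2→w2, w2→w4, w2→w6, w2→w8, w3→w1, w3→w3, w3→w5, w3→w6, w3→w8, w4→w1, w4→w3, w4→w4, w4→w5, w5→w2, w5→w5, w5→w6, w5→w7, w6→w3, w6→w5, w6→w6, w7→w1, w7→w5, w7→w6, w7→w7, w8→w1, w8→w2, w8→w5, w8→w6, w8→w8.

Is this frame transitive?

No

Transitive: no — w1 R w2 and w2 R w4, but not w1 R w4.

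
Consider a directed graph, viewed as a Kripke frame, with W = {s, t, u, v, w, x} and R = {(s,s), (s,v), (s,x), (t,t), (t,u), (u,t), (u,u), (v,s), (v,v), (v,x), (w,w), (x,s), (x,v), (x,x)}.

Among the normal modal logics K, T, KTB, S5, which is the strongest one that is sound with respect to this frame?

S5

Reflexive (axiom T): yes — every world is R-related to itself.
Symmetric (axiom B): yes — every pair in R has its reverse in R.
Euclidean (axiom 5): yes — any two successors of a common world are R-related.
So F validates K, T, KTB, S5. The strongest is S5.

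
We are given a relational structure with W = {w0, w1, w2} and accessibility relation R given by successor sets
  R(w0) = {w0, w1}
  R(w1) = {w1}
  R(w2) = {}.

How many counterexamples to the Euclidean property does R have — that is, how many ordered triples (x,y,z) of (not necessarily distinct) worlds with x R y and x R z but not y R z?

Enumerating: (w0,w1,w0).

1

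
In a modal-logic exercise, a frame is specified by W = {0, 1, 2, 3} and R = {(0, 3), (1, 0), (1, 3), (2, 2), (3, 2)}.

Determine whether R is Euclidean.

No

Euclidean: no — 1 R 3 and 1 R 0, but not 3 R 0.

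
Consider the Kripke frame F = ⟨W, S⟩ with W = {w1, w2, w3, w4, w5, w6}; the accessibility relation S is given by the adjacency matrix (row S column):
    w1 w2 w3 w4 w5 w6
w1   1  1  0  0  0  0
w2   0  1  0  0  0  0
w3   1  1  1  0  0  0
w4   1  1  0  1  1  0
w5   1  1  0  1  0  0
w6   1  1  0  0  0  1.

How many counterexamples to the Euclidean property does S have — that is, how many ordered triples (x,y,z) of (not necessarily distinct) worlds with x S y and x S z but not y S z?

16

Enumerating: (w1,w2,w1), (w3,w1,w3), (w3,w2,w1), (w3,w2,w3), (w4,w1,w4), (w4,w1,w5), (w4,w2,w1), (w4,w2,w4), (w4,w2,w5), (w4,w5,w5), (w5,w1,w4), (w5,w2,w1), (w5,w2,w4), (w6,w1,w6), (w6,w2,w1), (w6,w2,w6).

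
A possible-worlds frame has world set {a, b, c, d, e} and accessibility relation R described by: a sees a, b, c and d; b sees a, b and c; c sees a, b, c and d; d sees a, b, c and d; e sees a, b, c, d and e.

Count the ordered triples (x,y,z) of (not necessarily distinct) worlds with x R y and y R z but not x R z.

2

Enumerating: (b,a,d), (b,c,d).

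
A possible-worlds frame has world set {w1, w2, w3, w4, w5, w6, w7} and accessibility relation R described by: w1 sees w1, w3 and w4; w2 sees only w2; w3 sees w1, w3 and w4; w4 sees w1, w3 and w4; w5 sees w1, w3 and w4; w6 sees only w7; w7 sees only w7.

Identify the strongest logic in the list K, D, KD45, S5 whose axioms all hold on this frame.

Serial (axiom D): yes — every world has a successor (e.g. w1 R w1).
Transitive (axiom 4): yes — every two-step R-path is closed by a direct edge.
Euclidean (axiom 5): yes — any two successors of a common world are R-related.
Reflexive (axiom T): no — w5 is not related to itself.
So F validates K, D, KD45; S5 would additionally require R to be reflexive. The strongest is KD45.

KD45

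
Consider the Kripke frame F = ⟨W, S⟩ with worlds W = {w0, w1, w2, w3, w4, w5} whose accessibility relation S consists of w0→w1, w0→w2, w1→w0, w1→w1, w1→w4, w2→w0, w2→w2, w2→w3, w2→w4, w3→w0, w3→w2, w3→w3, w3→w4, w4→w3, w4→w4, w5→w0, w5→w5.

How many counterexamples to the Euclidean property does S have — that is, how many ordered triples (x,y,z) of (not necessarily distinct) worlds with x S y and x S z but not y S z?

Enumerating: (w0,w1,w2), (w0,w2,w1), (w1,w0,w0), (w1,w0,w4), (w1,w4,w0), (w1,w4,w1), (w2,w0,w0), (w2,w0,w3), (w2,w0,w4), (w2,w4,w0), (w2,w4,w2), (w3,w0,w0), (w3,w0,w3), (w3,w0,w4), (w3,w4,w0), (w3,w4,w2), (w5,w0,w0), (w5,w0,w5).

18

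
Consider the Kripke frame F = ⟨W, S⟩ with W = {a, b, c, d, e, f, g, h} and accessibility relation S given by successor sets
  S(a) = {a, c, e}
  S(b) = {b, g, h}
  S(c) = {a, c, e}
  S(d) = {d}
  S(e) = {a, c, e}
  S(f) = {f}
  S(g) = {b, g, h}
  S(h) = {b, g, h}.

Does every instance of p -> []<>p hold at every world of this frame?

Yes

By correspondence theory, B is valid on a frame iff S is symmetric.
Symmetric: yes — every pair in S has its reverse in S.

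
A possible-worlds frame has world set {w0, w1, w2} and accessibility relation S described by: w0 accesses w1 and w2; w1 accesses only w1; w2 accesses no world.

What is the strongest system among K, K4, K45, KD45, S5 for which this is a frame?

Transitive (axiom 4): yes — every two-step S-path is closed by a direct edge.
Euclidean (axiom 5): no — w0 S w1 and w0 S w2, but not w1 S w2.
Serial (axiom D): no — w2 has no S-successor.
Reflexive (axiom T): no — w0 is not related to itself.
So F validates K, K4; K45 would additionally require S to be Euclidean. The strongest is K4.

K4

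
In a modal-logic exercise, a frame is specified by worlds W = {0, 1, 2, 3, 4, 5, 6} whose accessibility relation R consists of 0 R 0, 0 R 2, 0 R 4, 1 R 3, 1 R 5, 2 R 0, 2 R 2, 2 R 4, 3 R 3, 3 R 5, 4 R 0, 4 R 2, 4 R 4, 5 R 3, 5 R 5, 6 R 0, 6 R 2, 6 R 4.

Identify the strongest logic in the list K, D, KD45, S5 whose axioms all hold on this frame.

Serial (axiom D): yes — every world has a successor (e.g. 0 R 0).
Transitive (axiom 4): yes — every two-step R-path is closed by a direct edge.
Euclidean (axiom 5): yes — any two successors of a common world are R-related.
Reflexive (axiom T): no — 1 is not related to itself.
So F validates K, D, KD45; S5 would additionally require R to be reflexive. The strongest is KD45.

KD45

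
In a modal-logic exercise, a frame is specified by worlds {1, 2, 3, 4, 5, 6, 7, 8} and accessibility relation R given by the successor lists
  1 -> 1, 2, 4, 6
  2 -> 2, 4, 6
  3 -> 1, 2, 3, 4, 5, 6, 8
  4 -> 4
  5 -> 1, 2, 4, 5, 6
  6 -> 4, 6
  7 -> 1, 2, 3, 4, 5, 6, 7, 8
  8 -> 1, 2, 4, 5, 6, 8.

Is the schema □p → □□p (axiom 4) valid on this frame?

The schema 4 characterises exactly the transitive frames.
Transitive: yes — every two-step R-path is closed by a direct edge.

Yes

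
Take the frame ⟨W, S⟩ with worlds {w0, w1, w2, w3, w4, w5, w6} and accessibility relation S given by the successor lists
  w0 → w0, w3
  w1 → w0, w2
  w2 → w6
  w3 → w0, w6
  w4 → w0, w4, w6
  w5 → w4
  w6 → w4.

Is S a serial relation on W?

Yes

Serial: yes — every world has a successor (e.g. w0 S w0).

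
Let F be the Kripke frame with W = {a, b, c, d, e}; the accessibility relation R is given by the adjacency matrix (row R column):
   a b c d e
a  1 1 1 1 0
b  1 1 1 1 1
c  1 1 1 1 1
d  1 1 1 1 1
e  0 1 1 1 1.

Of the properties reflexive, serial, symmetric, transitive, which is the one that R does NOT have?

Reflexive: yes — every world is R-related to itself.
Serial: yes — every world has a successor (e.g. a R a).
Symmetric: yes — every pair in R has its reverse in R.
Transitive: no — a R b and b R e, but not a R e.
Only transitive fails.

transitive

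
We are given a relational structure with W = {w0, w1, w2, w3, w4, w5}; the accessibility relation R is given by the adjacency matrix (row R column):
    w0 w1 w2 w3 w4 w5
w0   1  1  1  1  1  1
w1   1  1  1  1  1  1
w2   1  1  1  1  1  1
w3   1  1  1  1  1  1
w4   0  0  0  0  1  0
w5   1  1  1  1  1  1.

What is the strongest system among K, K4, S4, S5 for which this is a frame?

Transitive (axiom 4): yes — every two-step R-path is closed by a direct edge.
Reflexive (axiom T): yes — every world is R-related to itself.
Euclidean (axiom 5): no — w0 R w4 and w0 R w1, but not w4 R w1.
So F validates K, K4, S4; S5 would additionally require R to be Euclidean. The strongest is S4.

S4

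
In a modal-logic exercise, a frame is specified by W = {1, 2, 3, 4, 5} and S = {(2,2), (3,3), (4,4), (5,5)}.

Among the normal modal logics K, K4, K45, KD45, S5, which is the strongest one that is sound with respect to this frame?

K45

Transitive (axiom 4): yes — every two-step S-path is closed by a direct edge.
Euclidean (axiom 5): yes — any two successors of a common world are S-related.
Serial (axiom D): no — 1 has no S-successor.
Reflexive (axiom T): no — 1 is not related to itself.
So F validates K, K4, K45; KD45 would additionally require S to be serial. The strongest is K45.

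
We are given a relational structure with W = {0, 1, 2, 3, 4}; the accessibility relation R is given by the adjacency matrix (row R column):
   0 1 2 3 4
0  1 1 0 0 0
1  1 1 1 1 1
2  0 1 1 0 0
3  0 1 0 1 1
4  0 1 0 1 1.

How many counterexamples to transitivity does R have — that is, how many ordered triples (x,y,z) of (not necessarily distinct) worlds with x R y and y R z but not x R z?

Enumerating: (0,1,2), (0,1,3), (0,1,4), (2,1,0), (2,1,3), (2,1,4), (3,1,0), (3,1,2), (4,1,0), (4,1,2).

10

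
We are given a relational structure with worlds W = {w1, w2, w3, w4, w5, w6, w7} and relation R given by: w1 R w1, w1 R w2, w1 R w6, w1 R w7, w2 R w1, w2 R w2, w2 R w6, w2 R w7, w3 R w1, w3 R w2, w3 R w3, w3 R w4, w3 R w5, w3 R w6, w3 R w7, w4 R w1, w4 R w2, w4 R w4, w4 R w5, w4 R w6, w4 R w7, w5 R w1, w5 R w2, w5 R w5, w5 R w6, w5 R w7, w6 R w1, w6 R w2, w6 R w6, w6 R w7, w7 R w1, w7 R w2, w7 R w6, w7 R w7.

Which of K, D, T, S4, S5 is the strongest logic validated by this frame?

Serial (axiom D): yes — every world has a successor (e.g. w1 R w1).
Reflexive (axiom T): yes — every world is R-related to itself.
Transitive (axiom 4): yes — every two-step R-path is closed by a direct edge.
Euclidean (axiom 5): no — w3 R w1 and w3 R w4, but not w1 R w4.
So F validates K, D, T, S4; S5 would additionally require R to be Euclidean. The strongest is S4.

S4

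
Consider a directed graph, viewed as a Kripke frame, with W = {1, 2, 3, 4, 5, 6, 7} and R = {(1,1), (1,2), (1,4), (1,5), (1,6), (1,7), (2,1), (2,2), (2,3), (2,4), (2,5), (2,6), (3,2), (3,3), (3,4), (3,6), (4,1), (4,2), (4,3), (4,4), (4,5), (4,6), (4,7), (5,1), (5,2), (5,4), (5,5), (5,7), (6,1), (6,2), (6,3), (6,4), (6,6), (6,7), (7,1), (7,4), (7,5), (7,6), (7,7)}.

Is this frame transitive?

No

Transitive: no — 1 R 2 and 2 R 3, but not 1 R 3.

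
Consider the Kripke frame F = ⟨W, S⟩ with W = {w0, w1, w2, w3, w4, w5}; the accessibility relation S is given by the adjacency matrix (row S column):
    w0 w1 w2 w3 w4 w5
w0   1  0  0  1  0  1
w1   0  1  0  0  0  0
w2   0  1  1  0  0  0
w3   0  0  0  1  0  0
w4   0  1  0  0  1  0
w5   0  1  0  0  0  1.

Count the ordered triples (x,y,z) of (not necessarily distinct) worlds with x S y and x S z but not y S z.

7

Enumerating: (w0,w3,w0), (w0,w3,w5), (w0,w5,w0), (w0,w5,w3), (w2,w1,w2), (w4,w1,w4), (w5,w1,w5).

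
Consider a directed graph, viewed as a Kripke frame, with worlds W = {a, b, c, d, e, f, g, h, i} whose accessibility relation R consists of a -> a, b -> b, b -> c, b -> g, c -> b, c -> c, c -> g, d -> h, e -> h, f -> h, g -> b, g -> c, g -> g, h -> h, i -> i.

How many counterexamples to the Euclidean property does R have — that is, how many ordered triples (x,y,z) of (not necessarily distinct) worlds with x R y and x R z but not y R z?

0

R is Euclidean; there are no such tuples.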